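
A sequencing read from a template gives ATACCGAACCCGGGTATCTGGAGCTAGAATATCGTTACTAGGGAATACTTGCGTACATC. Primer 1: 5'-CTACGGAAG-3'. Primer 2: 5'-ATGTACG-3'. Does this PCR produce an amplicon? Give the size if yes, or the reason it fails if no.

No product — primer 1 has no binding site in the template.

Primer 1 (CTACGGAAG) does not match the top strand, and its reverse complement CTTCCGTAG does not match either.
With no annealing site for primer 1, no amplification occurs.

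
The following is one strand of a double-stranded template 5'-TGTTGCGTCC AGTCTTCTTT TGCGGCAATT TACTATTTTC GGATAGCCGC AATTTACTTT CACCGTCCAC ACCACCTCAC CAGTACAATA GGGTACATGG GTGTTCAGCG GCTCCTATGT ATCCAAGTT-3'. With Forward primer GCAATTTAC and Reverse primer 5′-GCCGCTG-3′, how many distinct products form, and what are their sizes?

Two products: 88 bp, 64 bp

The forward primer GCAATTTAC matches the top strand at positions 25–33, 49–57.
The reverse primer's reverse complement is CAGCGGC, matching at positions 106–112.
Each forward site pairs with the reverse site to give a product ending at position 112: sizes 88, 64 bp.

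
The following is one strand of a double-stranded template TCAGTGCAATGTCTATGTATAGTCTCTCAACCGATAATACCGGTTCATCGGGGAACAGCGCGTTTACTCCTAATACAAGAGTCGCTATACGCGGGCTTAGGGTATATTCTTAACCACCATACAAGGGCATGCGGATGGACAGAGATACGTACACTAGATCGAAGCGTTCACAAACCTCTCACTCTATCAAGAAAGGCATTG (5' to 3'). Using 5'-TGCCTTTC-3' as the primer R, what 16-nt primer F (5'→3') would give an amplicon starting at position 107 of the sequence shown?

5'-TTCTTAACCACCATAC-3'

The reverse primer's reverse complement GAAAGGCA matches the template at positions 191–198; the product starts at position 107.
The forward primer is identical to the top strand over positions 107–122: TTCTTAACCACCATAC.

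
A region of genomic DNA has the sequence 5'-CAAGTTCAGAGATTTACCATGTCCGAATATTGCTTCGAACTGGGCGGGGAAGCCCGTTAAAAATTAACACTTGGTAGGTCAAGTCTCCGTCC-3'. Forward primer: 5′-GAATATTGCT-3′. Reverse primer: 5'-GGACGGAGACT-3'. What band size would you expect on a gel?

The forward primer matches the template at positions 25–34.
The reverse primer's reverse complement is AGTCTCCGTCC, which matches the template at positions 82–92.
Amplicon spans positions 25–92: 68 bp.

68 bp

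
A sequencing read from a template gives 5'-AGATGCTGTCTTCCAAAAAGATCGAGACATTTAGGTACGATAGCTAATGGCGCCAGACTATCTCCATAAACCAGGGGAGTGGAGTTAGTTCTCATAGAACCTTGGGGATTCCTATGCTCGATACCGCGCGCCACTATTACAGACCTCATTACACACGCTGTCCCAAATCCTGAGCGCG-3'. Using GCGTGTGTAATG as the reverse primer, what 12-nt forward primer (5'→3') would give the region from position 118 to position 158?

The reverse primer's reverse complement CATTACACACGC matches the template at positions 147–158; the product starts at position 118.
The forward primer is identical to the top strand over positions 118–129: TCGATACCGCGC.

5'-TCGATACCGCGC-3'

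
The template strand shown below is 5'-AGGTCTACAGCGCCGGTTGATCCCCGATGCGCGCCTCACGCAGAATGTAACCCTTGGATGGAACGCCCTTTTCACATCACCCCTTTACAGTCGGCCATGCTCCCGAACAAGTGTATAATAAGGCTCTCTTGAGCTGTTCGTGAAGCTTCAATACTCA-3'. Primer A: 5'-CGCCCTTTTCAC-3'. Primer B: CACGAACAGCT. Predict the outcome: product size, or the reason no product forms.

Primer A (CGCCCTTTTCAC) matches the top strand at positions 64–75; it acts as a forward primer.
Primer B's reverse complement is AGCTGTTCGTG, matching the top strand at positions 132–142; it acts as a reverse primer.
The 3' ends face each other across positions 64–142, giving a 79 bp product.

Yes — a 79 bp product.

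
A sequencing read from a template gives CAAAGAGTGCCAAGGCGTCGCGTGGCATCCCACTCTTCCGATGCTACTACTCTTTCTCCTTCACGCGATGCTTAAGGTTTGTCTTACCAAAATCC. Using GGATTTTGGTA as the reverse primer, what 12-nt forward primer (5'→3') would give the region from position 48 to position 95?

5'-TACTCTTTCTCC-3'

The reverse primer's reverse complement TACCAAAATCC matches the template at positions 85–95; the product starts at position 48.
The forward primer is identical to the top strand over positions 48–59: TACTCTTTCTCC.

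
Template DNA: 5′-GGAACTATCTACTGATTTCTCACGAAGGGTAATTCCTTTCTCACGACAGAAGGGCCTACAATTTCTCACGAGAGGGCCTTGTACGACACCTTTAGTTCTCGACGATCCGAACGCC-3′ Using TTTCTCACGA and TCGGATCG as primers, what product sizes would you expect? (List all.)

95 bp, 74 bp, 49 bp

The forward primer TTTCTCACGA matches the top strand at positions 16–25, 37–46, 62–71.
The reverse primer's reverse complement is CGATCCGA, matching at positions 103–110.
Each forward site pairs with the reverse site to give a product ending at position 110: sizes 95, 74, 49 bp.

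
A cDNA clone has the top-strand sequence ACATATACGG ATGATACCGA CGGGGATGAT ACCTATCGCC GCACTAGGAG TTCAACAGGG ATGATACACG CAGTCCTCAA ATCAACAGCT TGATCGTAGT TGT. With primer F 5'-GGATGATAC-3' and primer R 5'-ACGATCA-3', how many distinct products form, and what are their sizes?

Three products: 89 bp, 74 bp, 39 bp

The forward primer GGATGATAC matches the top strand at positions 9–17, 24–32, 59–67.
The reverse primer's reverse complement is TGATCGT, matching at positions 91–97.
Each forward site pairs with the reverse site to give a product ending at position 97: sizes 89, 74, 39 bp.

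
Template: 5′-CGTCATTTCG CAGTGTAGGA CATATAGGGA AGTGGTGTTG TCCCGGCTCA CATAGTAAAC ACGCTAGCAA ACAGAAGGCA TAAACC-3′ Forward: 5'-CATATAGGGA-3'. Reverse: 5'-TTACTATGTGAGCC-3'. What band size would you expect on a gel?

38 bp

Scanning the template, CATATAGGGA occurs at positions 21–30; this primer anneals to the bottom strand there with its 3' end pointing downstream.
Taking the reverse complement of TTACTATGTGAGCC gives GGCTCACATAGTAA, found at positions 45–58 on the template; the primer anneals here to the top strand with its 3' end pointing upstream.
The product runs from position 21 to position 58, so its length is 58 − 21 + 1 = 38 bp.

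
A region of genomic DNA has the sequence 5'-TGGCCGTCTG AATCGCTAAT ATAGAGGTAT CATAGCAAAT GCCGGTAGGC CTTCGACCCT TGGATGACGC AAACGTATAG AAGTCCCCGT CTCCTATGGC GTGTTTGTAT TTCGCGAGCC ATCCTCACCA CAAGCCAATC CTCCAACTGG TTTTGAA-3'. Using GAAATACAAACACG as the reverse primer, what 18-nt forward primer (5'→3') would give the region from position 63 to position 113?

The reverse primer's reverse complement CGTGTTTGTATTTC matches the template at positions 100–113; the product starts at position 63.
The forward primer is identical to the top strand over positions 63–80: GATGACGCAAACGTATAG.

5'-GATGACGCAAACGTATAG-3'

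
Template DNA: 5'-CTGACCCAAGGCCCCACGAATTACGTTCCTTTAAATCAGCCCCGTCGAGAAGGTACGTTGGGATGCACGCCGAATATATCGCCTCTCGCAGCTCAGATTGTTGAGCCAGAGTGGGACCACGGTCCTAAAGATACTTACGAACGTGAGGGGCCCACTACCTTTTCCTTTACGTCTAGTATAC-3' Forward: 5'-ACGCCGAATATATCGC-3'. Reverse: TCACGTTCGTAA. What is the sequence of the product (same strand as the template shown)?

The forward primer matches the template at positions 67–82.
Taking the reverse complement of TCACGTTCGTAA gives TTACGAACGTGA, found at positions 135–146 on the template; the primer anneals here to the top strand with its 3' end pointing upstream.
The product is the template from position 67 through 146 (80 bp).

5'-ACGCCGAATATATCGCCTCTCGCAGCTCAGATTGTTGAGCCAGAGTGGGACCACGGTCCTAAAGATACTTACGAACGTGA-3'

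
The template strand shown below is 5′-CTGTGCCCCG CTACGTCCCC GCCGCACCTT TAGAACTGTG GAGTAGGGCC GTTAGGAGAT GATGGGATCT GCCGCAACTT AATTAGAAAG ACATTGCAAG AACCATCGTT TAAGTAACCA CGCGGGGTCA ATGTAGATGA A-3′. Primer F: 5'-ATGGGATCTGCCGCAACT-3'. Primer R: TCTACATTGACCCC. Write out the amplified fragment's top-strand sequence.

Forward primer ATGGGATCTGCCGCAACT is found on the top strand at positions 62–79.
Reverse complement of the reverse primer: GGGGTCAATGTAGA. This occurs on the top strand at positions 124–137.
The product is the template from position 62 through 137 (76 bp).

5'-ATGGGATCTGCCGCAACTTAATTAGAAAGACATTGCAAGAACCATCGTTTAAGTAACCACGCGGGGTCAATGTAGA-3'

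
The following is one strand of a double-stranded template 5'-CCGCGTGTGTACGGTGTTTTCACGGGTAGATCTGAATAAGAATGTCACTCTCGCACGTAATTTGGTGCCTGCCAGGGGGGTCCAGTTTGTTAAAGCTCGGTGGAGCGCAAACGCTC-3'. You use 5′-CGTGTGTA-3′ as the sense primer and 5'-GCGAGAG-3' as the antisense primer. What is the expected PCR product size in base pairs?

Scanning the template, CGTGTGTA occurs at positions 4–11; this primer anneals to the bottom strand there with its 3' end pointing downstream.
Taking the reverse complement of GCGAGAG gives CTCTCGC, found at positions 48–54 on the template; the primer anneals here to the top strand with its 3' end pointing upstream.
The product runs from position 4 to position 54, so its length is 54 − 4 + 1 = 51 bp.

51 bp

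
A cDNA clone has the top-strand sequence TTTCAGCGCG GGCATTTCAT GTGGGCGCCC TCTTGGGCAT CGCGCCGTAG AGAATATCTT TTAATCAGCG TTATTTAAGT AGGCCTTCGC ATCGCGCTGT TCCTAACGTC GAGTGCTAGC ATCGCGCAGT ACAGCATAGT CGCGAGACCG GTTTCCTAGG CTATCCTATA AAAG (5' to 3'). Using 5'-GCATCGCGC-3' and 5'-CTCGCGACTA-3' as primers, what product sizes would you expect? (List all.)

The forward primer GCATCGCGC matches the top strand at positions 37–45, 89–97, 119–127.
The reverse primer's reverse complement is TAGTCGCGAG, matching at positions 137–146.
Each forward site pairs with the reverse site to give a product ending at position 146: sizes 110, 58, 28 bp.

110 bp, 58 bp, 28 bp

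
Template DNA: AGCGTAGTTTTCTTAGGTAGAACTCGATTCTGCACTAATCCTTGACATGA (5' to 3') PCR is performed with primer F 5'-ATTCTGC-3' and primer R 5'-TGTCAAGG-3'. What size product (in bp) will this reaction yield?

21 bp

Scanning the template, ATTCTGC occurs at positions 27–33; this primer anneals to the bottom strand there with its 3' end pointing downstream.
The reverse primer's reverse complement is CCTTGACA, which matches the template at positions 40–47.
Product length = (reverse-primer end) − (forward-primer start) + 1 = 47 − 27 + 1 = 21 bp.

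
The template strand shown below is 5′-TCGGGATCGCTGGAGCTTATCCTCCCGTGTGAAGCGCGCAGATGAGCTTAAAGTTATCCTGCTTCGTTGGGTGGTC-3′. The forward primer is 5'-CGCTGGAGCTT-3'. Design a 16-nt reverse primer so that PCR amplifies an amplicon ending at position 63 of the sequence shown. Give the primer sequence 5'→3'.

The forward primer binds at positions 8–18; the product's 3' end on the top strand is position 63.
The reverse primer anneals to the top strand over positions 48–63, i.e. to TTAAAGTTATCCTGCT.
Its sequence written 5'→3' is the reverse complement: AGCAGGATAACTTTAA.

5'-AGCAGGATAACTTTAA-3'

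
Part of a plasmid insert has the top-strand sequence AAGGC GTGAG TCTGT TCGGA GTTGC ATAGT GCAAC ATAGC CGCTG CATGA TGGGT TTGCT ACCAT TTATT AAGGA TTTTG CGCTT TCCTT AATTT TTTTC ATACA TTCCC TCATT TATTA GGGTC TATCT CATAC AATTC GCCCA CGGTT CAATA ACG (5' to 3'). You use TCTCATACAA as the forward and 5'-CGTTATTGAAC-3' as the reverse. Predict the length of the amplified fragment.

31 bp

Scanning the template, TCTCATACAA occurs at positions 128–137; this primer anneals to the bottom strand there with its 3' end pointing downstream.
Taking the reverse complement of CGTTATTGAAC gives GTTCAATAACG, found at positions 148–158 on the template; the primer anneals here to the top strand with its 3' end pointing upstream.
Product length = (reverse-primer end) − (forward-primer start) + 1 = 158 − 128 + 1 = 31 bp.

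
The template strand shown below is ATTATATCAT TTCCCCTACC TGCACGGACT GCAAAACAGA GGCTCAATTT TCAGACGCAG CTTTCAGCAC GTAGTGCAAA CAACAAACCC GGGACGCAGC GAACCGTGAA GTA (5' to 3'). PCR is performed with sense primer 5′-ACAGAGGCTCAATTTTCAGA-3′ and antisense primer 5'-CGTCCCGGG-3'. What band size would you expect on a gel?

61 bp

Scanning the template, ACAGAGGCTCAATTTTCAGA occurs at positions 36–55; this primer anneals to the bottom strand there with its 3' end pointing downstream.
Taking the reverse complement of CGTCCCGGG gives CCCGGGACG, found at positions 88–96 on the template; the primer anneals here to the top strand with its 3' end pointing upstream.
The product runs from position 36 to position 96, so its length is 96 − 36 + 1 = 61 bp.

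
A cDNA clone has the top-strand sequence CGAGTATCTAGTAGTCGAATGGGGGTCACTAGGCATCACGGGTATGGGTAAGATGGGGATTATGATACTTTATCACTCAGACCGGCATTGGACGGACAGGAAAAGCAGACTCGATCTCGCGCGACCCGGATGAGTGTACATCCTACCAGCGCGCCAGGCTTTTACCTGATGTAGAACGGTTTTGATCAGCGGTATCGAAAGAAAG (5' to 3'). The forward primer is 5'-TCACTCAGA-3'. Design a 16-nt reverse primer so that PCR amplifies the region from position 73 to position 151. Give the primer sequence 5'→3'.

5'-CGCTGGTAGGATGTAC-3'

The product's 3' end on the top strand is position 151.
The reverse primer anneals to the top strand over positions 136–151, i.e. to GTACATCCTACCAGCG.
Its sequence written 5'→3' is the reverse complement: CGCTGGTAGGATGTAC.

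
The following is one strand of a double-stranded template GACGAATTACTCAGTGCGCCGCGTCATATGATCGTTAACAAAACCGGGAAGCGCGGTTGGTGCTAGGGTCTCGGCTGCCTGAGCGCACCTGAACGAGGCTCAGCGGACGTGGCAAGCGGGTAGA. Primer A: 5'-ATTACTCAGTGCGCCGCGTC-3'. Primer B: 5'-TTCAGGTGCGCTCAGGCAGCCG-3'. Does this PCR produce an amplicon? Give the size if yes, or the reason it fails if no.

Yes — an 88 bp product.

Primer A (ATTACTCAGTGCGCCGCGTC) matches the top strand at positions 6–25; it acts as a forward primer.
Primer B's reverse complement is CGGCTGCCTGAGCGCACCTGAA, matching the top strand at positions 72–93; it acts as a reverse primer.
The 3' ends face each other across positions 6–93, giving an 88 bp product.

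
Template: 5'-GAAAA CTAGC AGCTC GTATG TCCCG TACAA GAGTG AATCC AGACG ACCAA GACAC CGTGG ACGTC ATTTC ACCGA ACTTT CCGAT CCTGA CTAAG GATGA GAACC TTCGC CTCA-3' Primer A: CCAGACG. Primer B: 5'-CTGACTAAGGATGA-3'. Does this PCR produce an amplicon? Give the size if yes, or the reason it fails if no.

No product — both primers anneal to the same strand and extend in the same direction.

Primer A (CCAGACG) matches the top strand at positions 39–45 (3' end points downstream).
Primer B (CTGACTAAGGATGA) also matches the top strand directly, at positions 87–100 — its reverse complement TCATCCTTAGTCAG is not present.
Both primers anneal to the bottom strand with 3' ends pointing the same way, so neither can prime synthesis back toward the other.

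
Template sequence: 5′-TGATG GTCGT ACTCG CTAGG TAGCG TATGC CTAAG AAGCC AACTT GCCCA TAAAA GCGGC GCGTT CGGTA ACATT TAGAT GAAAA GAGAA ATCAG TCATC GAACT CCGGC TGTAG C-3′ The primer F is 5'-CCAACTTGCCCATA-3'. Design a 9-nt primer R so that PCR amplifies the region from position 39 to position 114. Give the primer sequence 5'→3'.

The product's 3' end on the top strand is position 114.
The reverse primer anneals to the top strand over positions 106–114, i.e. to CCGGCTGTA.
Its sequence written 5'→3' is the reverse complement: TACAGCCGG.

5'-TACAGCCGG-3'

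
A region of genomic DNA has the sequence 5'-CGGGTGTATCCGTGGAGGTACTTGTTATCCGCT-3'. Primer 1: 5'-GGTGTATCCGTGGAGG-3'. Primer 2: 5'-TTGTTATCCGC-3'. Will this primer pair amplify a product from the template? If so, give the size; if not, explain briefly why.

Primer 1 (GGTGTATCCGTGGAGG) matches the top strand at positions 3–18 (3' end points downstream).
Primer 2 (TTGTTATCCGC) also matches the top strand directly, at positions 22–32 — its reverse complement GCGGATAACAA is not present.
Both primers anneal to the bottom strand with 3' ends pointing the same way, so neither can prime synthesis back toward the other.

No product — both primers anneal to the same strand and extend in the same direction.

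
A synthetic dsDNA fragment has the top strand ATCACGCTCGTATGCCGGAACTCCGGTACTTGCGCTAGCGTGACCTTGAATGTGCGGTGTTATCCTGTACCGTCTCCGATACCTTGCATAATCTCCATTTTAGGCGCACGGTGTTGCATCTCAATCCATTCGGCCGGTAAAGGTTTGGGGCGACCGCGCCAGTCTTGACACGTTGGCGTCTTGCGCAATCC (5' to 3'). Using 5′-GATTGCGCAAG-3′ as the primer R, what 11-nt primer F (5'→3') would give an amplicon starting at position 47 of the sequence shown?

The reverse primer's reverse complement CTTGCGCAATC matches the template at positions 180–190; the product starts at position 47.
The forward primer is identical to the top strand over positions 47–57: TGAATGTGCGG.

5'-TGAATGTGCGG-3'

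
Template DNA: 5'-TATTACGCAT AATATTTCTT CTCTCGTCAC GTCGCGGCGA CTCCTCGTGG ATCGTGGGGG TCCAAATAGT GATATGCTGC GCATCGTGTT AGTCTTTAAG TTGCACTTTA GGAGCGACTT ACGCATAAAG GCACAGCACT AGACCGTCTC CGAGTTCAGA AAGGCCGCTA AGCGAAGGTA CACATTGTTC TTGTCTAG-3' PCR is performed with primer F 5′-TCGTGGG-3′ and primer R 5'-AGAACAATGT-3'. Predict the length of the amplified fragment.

Forward primer TCGTGGG is found on the top strand at positions 52–58.
Taking the reverse complement of AGAACAATGT gives ACATTGTTCT, found at positions 182–191 on the template; the primer anneals here to the top strand with its 3' end pointing upstream.
Product length = (reverse-primer end) − (forward-primer start) + 1 = 191 − 52 + 1 = 140 bp.

140 bp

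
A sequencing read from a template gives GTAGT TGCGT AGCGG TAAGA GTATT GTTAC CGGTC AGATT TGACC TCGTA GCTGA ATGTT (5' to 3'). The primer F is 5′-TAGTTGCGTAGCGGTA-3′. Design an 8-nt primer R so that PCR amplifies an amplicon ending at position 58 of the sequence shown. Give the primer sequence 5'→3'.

5'-CATTCAGC-3'

The forward primer binds at positions 2–17; the product's 3' end on the top strand is position 58.
The reverse primer anneals to the top strand over positions 51–58, i.e. to GCTGAATG.
Its sequence written 5'→3' is the reverse complement: CATTCAGC.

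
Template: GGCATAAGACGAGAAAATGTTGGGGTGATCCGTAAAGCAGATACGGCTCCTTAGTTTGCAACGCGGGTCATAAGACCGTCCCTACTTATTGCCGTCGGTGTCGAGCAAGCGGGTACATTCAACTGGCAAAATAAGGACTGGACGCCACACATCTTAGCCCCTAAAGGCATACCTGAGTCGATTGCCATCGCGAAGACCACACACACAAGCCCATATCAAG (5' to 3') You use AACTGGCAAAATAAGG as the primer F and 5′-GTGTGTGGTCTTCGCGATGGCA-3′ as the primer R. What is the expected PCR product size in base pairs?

The forward primer matches the template at positions 121–136.
The reverse primer's reverse complement is TGCCATCGCGAAGACCACACAC, which matches the template at positions 183–204.
Amplicon spans positions 121–204: 84 bp.

84 bp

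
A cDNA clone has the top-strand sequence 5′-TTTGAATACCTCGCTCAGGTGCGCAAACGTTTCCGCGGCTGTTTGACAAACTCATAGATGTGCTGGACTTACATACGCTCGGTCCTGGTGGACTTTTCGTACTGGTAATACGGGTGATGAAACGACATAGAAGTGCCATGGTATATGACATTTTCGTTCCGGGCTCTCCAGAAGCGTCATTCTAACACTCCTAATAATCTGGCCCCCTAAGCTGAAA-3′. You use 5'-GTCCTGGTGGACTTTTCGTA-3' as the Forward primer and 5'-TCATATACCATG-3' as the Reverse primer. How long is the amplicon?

Forward primer GTCCTGGTGGACTTTTCGTA is found on the top strand at positions 82–101.
The reverse primer's reverse complement is CATGGTATATGA, which matches the template at positions 137–148.
The product runs from position 82 to position 148, so its length is 148 − 82 + 1 = 67 bp.

67 bp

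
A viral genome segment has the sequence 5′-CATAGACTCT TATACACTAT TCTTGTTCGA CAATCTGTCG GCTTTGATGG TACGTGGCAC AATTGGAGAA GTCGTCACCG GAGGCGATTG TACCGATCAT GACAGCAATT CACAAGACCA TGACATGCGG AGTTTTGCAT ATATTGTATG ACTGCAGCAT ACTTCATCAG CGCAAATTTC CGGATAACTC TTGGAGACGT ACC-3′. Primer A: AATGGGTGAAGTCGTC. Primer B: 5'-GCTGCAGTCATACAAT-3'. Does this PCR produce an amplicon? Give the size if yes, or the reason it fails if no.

Primer A (AATGGGTGAAGTCGTC) does not match the top strand, and its reverse complement GACGACTTCACCCATT does not match either.
With no annealing site for primer A, no amplification occurs.

No product — primer A has no binding site in the template.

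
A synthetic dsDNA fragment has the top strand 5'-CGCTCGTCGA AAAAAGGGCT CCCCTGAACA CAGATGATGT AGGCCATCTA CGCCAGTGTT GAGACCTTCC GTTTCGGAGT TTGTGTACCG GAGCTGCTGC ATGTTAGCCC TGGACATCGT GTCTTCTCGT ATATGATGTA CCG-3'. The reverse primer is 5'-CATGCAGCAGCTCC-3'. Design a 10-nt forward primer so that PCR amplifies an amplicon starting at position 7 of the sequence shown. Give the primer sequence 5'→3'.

The reverse primer's reverse complement GGAGCTGCTGCATG matches the template at positions 90–103; the product starts at position 7.
The forward primer is identical to the top strand over positions 7–16: TCGAAAAAAG.

5'-TCGAAAAAAG-3'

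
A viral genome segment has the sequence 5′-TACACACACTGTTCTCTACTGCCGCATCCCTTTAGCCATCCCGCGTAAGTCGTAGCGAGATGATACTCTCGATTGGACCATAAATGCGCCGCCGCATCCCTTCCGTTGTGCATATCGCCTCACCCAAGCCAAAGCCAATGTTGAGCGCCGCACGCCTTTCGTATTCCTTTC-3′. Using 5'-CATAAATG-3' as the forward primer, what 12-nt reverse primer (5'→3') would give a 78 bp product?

The forward primer binds at positions 79–86, so a 78 bp product ends at position 79 + 78 − 1 = 156.
The reverse primer anneals to the top strand over positions 145–156, i.e. to GCGCCGCACGCC.
Its sequence written 5'→3' is the reverse complement: GGCGTGCGGCGC.

5'-GGCGTGCGGCGC-3'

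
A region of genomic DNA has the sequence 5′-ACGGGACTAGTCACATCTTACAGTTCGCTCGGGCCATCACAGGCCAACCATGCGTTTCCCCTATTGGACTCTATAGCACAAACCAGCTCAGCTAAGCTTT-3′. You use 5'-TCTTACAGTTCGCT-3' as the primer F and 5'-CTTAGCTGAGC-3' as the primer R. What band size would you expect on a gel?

81 bp

Scanning the template, TCTTACAGTTCGCT occurs at positions 16–29; this primer anneals to the bottom strand there with its 3' end pointing downstream.
Taking the reverse complement of CTTAGCTGAGC gives GCTCAGCTAAG, found at positions 86–96 on the template; the primer anneals here to the top strand with its 3' end pointing upstream.
The product runs from position 16 to position 96, so its length is 96 − 16 + 1 = 81 bp.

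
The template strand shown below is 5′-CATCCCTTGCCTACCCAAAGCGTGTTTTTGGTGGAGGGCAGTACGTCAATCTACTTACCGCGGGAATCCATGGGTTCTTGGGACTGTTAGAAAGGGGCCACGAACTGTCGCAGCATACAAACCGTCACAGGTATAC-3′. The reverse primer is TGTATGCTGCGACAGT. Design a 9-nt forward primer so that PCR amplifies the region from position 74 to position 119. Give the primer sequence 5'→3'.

5'-GTTCTTGGG-3'

The reverse primer's reverse complement ACTGTCGCAGCATACA matches the template at positions 104–119; the product starts at position 74.
The forward primer is identical to the top strand over positions 74–82: GTTCTTGGG.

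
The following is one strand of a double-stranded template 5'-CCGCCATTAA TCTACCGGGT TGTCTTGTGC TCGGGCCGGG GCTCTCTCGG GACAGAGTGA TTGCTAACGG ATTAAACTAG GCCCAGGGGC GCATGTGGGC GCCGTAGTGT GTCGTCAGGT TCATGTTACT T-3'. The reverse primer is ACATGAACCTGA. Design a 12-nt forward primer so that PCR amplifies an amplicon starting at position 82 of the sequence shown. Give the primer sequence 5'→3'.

The reverse primer's reverse complement TCAGGTTCATGT matches the template at positions 115–126; the product starts at position 82.
The forward primer is identical to the top strand over positions 82–93: CCCAGGGGCGCA.

5'-CCCAGGGGCGCA-3'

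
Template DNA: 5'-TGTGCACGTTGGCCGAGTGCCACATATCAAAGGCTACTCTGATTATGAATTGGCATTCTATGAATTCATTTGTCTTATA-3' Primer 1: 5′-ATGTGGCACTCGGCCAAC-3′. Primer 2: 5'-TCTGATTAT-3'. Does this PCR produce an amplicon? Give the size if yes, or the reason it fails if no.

No product — the primers' 3' ends point away from each other.

Primer 1 (ATGTGGCACTCGGCCAAC) has reverse complement GTTGGCCGAGTGCCACAT, which matches the top strand at positions 8–25; primer 1 anneals to the top strand there with its 3' end pointing upstream toward position 8.
Primer 2 (TCTGATTAT) matches the top strand directly at positions 38–46; it anneals to the bottom strand with its 3' end pointing downstream toward position 46.
The 3' ends diverge (primer 1 extends toward position 1, primer 2 toward position 79), so the primers never converge on a shared product.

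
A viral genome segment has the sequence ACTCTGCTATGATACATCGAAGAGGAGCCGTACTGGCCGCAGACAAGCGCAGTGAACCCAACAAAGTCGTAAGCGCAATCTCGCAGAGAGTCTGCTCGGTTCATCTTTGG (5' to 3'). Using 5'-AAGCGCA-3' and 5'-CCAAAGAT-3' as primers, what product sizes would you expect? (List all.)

The forward primer AAGCGCA matches the top strand at positions 45–51, 71–77.
The reverse primer's reverse complement is ATCTTTGG, matching at positions 103–110.
Each forward site pairs with the reverse site to give a product ending at position 110: sizes 66, 40 bp.

66 bp, 40 bp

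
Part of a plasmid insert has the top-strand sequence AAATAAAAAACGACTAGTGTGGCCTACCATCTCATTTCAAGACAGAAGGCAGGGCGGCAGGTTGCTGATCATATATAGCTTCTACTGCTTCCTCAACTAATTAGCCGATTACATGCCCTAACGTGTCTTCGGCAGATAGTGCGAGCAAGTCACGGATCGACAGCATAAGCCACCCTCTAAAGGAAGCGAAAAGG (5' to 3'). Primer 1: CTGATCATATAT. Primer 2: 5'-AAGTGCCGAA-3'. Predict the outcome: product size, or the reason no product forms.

No product — primer 2 has no binding site in the template.

Primer 2 (AAGTGCCGAA) does not match the top strand, and its reverse complement TTCGGCACTT does not match either.
With no annealing site for primer 2, no amplification occurs.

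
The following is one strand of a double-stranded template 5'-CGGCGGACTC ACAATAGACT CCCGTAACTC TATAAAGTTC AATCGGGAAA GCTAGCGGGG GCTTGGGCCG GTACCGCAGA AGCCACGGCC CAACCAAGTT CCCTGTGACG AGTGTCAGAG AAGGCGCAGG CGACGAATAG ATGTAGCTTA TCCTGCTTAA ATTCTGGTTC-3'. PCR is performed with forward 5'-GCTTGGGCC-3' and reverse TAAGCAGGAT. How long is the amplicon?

99 bp

Forward primer GCTTGGGCC is found on the top strand at positions 61–69.
Reverse complement of the reverse primer: ATCCTGCTTA. This occurs on the top strand at positions 150–159.
Amplicon spans positions 61–159: 99 bp.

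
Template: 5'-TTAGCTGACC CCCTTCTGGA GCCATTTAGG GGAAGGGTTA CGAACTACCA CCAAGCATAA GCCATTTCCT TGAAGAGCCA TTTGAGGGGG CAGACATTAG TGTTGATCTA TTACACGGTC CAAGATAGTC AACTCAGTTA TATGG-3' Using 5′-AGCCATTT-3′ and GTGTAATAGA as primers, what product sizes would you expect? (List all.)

97 bp, 57 bp, 41 bp

The forward primer AGCCATTT matches the top strand at positions 20–27, 60–67, 76–83.
The reverse primer's reverse complement is TCTATTACAC, matching at positions 107–116.
Each forward site pairs with the reverse site to give a product ending at position 116: sizes 97, 57, 41 bp.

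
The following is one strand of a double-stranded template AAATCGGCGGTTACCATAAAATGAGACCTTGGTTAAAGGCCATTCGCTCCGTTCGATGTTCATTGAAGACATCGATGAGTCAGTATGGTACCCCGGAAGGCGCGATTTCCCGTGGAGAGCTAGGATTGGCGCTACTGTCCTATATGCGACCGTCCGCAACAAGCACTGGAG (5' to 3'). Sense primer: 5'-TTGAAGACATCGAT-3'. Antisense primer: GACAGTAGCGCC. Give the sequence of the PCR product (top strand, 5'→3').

5'-TTGAAGACATCGATGAGTCAGTATGGTACCCCGGAAGGCGCGATTTCCCGTGGAGAGCTAGGATTGGCGCTACTGTC-3'

The forward primer matches the template at positions 63–76.
Taking the reverse complement of GACAGTAGCGCC gives GGCGCTACTGTC, found at positions 128–139 on the template; the primer anneals here to the top strand with its 3' end pointing upstream.
The product is the template from position 63 through 139 (77 bp).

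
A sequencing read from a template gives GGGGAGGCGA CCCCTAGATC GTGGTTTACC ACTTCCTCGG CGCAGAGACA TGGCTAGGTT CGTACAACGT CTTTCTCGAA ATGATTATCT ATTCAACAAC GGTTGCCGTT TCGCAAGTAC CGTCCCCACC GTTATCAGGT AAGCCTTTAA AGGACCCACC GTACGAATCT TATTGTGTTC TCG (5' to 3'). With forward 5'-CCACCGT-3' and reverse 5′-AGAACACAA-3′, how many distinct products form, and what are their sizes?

The forward primer CCACCGT matches the top strand at positions 126–132, 156–162.
The reverse primer's reverse complement is TTGTGTTCT, matching at positions 173–181.
Each forward site pairs with the reverse site to give a product ending at position 181: sizes 56, 26 bp.

Two products: 56 bp, 26 bp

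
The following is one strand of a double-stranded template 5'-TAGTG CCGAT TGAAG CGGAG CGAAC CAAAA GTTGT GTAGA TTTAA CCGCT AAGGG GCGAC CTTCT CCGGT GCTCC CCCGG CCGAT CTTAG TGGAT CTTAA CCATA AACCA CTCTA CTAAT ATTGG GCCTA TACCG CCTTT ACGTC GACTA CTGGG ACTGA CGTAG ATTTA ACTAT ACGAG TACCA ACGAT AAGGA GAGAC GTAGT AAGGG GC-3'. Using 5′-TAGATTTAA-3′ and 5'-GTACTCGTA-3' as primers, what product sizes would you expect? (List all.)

147 bp, 21 bp

The forward primer TAGATTTAA matches the top strand at positions 37–45, 163–171.
The reverse primer's reverse complement is TACGAGTAC, matching at positions 175–183.
Each forward site pairs with the reverse site to give a product ending at position 183: sizes 147, 21 bp.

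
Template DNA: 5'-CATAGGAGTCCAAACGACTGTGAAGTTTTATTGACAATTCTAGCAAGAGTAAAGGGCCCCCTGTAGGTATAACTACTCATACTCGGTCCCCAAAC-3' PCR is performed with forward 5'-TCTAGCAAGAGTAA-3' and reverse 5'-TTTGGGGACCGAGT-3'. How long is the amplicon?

56 bp

The forward primer matches the template at positions 39–52.
Taking the reverse complement of TTTGGGGACCGAGT gives ACTCGGTCCCCAAA, found at positions 81–94 on the template; the primer anneals here to the top strand with its 3' end pointing upstream.
Product length = (reverse-primer end) − (forward-primer start) + 1 = 94 − 39 + 1 = 56 bp.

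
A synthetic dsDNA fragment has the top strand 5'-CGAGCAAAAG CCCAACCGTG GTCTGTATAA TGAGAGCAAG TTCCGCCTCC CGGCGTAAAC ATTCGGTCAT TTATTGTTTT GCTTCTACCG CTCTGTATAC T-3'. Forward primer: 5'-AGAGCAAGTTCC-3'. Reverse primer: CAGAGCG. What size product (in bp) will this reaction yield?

The forward primer matches the template at positions 33–44.
Taking the reverse complement of CAGAGCG gives CGCTCTG, found at positions 89–95 on the template; the primer anneals here to the top strand with its 3' end pointing upstream.
Product length = (reverse-primer end) − (forward-primer start) + 1 = 95 − 33 + 1 = 63 bp.

63 bp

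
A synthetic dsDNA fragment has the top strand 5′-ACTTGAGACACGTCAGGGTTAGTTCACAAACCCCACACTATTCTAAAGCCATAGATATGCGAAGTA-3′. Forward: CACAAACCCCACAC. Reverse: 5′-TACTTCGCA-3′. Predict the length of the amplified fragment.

42 bp

Forward primer CACAAACCCCACAC is found on the top strand at positions 25–38.
Taking the reverse complement of TACTTCGCA gives TGCGAAGTA, found at positions 58–66 on the template; the primer anneals here to the top strand with its 3' end pointing upstream.
Amplicon spans positions 25–66: 42 bp.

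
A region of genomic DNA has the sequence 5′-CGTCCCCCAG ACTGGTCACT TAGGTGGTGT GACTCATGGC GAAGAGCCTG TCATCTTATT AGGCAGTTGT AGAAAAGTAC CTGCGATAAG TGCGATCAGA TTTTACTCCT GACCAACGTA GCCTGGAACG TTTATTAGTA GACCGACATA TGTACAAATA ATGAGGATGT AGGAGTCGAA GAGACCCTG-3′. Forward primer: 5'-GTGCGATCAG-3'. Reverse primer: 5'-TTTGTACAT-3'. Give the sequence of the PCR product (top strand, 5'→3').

The forward primer matches the template at positions 90–99.
Reverse complement of the reverse primer: ATGTACAAA. This occurs on the top strand at positions 150–158.
The product is the template from position 90 through 158 (69 bp).

5'-GTGCGATCAGATTTTACTCCTGACCAACGTAGCCTGGAACGTTTATTAGTAGACCGACATATGTACAAA-3'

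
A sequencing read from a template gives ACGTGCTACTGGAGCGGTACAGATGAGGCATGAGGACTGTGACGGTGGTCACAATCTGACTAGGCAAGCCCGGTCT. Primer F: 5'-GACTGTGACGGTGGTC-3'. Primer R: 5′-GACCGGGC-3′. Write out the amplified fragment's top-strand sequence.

Forward primer GACTGTGACGGTGGTC is found on the top strand at positions 35–50.
The reverse primer's reverse complement is GCCCGGTC, which matches the template at positions 68–75.
The product is the template from position 35 through 75 (41 bp).

5'-GACTGTGACGGTGGTCACAATCTGACTAGGCAAGCCCGGTC-3'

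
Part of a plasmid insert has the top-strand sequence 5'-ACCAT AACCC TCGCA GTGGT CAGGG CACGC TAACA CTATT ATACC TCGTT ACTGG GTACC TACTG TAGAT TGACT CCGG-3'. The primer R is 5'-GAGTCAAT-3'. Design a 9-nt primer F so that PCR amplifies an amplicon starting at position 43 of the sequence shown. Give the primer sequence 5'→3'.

5'-ACCTCGTTA-3'

The reverse primer's reverse complement ATTGACTC matches the template at positions 69–76; the product starts at position 43.
The forward primer is identical to the top strand over positions 43–51: ACCTCGTTA.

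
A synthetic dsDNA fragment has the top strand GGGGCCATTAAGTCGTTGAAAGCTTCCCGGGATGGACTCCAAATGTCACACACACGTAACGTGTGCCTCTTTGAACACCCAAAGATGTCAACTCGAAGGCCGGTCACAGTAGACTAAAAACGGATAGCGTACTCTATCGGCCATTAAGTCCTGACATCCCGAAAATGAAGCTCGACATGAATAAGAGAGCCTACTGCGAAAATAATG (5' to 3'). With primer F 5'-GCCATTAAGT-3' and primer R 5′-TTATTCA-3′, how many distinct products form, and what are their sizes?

Two products: 181 bp, 45 bp

The forward primer GCCATTAAGT matches the top strand at positions 4–13, 140–149.
The reverse primer's reverse complement is TGAATAA, matching at positions 178–184.
Each forward site pairs with the reverse site to give a product ending at position 184: sizes 181, 45 bp.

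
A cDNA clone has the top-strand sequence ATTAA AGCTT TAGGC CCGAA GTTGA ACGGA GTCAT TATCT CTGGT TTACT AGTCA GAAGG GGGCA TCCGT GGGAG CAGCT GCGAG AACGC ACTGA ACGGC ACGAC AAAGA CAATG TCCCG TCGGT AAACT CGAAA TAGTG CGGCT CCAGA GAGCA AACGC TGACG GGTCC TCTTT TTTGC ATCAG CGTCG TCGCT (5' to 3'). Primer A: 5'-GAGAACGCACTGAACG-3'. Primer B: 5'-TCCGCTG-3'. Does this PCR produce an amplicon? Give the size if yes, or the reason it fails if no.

No product — primer B has no binding site in the template.

Primer B (TCCGCTG) does not match the top strand, and its reverse complement CAGCGGA does not match either.
With no annealing site for primer B, no amplification occurs.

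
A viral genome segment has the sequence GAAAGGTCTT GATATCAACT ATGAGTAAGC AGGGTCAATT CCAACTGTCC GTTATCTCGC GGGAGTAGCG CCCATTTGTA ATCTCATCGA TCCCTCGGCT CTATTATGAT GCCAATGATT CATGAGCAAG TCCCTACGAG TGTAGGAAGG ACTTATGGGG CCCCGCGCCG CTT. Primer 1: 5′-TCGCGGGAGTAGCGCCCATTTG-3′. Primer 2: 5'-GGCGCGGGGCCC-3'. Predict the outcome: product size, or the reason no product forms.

Yes — a 113 bp product.

Primer 1 (TCGCGGGAGTAGCGCCCATTTG) matches the top strand at positions 57–78; it acts as a forward primer.
Primer 2's reverse complement is GGGCCCCGCGCC, matching the top strand at positions 158–169; it acts as a reverse primer.
The 3' ends face each other across positions 57–169, giving a 113 bp product.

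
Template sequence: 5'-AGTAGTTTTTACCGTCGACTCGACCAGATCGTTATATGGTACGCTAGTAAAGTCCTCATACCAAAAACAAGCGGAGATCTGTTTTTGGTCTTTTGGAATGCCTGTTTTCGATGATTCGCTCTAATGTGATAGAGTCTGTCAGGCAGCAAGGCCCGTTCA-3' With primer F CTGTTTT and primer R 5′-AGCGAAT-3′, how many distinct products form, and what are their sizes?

The forward primer CTGTTTT matches the top strand at positions 79–85, 102–108.
The reverse primer's reverse complement is ATTCGCT, matching at positions 114–120.
Each forward site pairs with the reverse site to give a product ending at position 120: sizes 42, 19 bp.

Two products: 42 bp, 19 bp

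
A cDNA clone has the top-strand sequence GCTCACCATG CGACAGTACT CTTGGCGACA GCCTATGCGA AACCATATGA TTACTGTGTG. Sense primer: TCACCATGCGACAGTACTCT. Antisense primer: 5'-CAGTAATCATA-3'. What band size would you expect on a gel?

54 bp

Forward primer TCACCATGCGACAGTACTCT is found on the top strand at positions 3–22.
Reverse complement of the reverse primer: TATGATTACTG. This occurs on the top strand at positions 46–56.
Product length = (reverse-primer end) − (forward-primer start) + 1 = 56 − 3 + 1 = 54 bp.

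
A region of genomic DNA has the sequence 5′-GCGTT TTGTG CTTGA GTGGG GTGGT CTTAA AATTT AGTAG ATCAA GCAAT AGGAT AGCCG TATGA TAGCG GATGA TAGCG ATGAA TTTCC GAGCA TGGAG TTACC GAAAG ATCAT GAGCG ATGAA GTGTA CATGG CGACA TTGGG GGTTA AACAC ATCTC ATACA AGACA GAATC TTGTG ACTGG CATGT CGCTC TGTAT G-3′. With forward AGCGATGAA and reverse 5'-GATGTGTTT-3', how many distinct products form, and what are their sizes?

Two products: 82 bp, 42 bp

The forward primer AGCGATGAA matches the top strand at positions 77–85, 117–125.
The reverse primer's reverse complement is AAACACATC, matching at positions 150–158.
Each forward site pairs with the reverse site to give a product ending at position 158: sizes 82, 42 bp.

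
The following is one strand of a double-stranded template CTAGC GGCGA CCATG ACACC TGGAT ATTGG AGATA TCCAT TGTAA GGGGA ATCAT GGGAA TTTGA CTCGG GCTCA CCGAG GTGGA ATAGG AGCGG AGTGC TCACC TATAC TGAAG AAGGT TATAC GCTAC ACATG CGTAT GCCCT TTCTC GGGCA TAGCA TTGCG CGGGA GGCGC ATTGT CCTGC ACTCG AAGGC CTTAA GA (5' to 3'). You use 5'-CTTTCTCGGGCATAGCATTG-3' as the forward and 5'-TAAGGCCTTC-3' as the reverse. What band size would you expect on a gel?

56 bp

Forward primer CTTTCTCGGGCATAGCATTG is found on the top strand at positions 144–163.
The reverse primer's reverse complement is GAAGGCCTTA, which matches the template at positions 190–199.
Product length = (reverse-primer end) − (forward-primer start) + 1 = 199 − 144 + 1 = 56 bp.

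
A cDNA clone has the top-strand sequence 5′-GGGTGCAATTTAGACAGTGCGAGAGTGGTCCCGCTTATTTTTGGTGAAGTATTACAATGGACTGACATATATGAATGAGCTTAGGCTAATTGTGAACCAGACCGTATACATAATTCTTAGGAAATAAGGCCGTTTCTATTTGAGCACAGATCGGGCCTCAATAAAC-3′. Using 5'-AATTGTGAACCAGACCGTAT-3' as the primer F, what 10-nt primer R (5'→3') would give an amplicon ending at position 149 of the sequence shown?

The forward primer binds at positions 88–107; the product's 3' end on the top strand is position 149.
The reverse primer anneals to the top strand over positions 140–149, i.e. to TTGAGCACAG.
Its sequence written 5'→3' is the reverse complement: CTGTGCTCAA.

5'-CTGTGCTCAA-3'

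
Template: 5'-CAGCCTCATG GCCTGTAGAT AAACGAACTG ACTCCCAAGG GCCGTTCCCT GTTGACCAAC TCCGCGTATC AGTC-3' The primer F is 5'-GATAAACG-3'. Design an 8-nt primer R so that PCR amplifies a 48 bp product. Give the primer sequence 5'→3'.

The forward primer binds at positions 18–25, so a 48 bp product ends at position 18 + 48 − 1 = 65.
The reverse primer anneals to the top strand over positions 58–65, i.e. to AACTCCGC.
Its sequence written 5'→3' is the reverse complement: GCGGAGTT.

5'-GCGGAGTT-3'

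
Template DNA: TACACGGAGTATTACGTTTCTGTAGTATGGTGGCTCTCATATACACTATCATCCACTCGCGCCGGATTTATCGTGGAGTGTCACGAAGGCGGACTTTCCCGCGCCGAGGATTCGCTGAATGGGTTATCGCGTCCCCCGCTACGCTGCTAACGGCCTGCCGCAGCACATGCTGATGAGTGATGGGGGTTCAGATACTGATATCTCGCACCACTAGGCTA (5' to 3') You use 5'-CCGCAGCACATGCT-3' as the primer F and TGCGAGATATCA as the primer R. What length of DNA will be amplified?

50 bp

Scanning the template, CCGCAGCACATGCT occurs at positions 158–171; this primer anneals to the bottom strand there with its 3' end pointing downstream.
Taking the reverse complement of TGCGAGATATCA gives TGATATCTCGCA, found at positions 196–207 on the template; the primer anneals here to the top strand with its 3' end pointing upstream.
Product length = (reverse-primer end) − (forward-primer start) + 1 = 207 − 158 + 1 = 50 bp.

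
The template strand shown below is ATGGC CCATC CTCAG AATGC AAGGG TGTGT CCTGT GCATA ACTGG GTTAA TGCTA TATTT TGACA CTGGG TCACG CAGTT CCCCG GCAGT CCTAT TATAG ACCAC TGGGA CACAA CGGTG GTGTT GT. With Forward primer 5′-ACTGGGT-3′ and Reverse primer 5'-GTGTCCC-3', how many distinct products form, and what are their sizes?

The forward primer ACTGGGT matches the top strand at positions 41–47, 65–71.
The reverse primer's reverse complement is GGGACAC, matching at positions 107–113.
Each forward site pairs with the reverse site to give a product ending at position 113: sizes 73, 49 bp.

Two products: 73 bp, 49 bp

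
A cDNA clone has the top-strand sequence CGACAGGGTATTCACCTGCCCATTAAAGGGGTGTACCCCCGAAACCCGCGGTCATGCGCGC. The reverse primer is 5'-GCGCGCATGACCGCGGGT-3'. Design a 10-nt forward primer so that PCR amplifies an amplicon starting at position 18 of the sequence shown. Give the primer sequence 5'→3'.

5'-GCCCATTAAA-3'

The reverse primer's reverse complement ACCCGCGGTCATGCGCGC matches the template at positions 44–61; the product starts at position 18.
The forward primer is identical to the top strand over positions 18–27: GCCCATTAAA.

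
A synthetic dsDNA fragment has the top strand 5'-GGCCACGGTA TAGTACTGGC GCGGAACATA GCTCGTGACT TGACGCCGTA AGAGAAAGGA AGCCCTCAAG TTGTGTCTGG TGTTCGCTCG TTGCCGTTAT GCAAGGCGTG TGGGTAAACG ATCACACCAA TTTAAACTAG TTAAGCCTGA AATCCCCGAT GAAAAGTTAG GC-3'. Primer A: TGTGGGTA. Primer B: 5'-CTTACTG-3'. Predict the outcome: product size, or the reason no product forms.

Primer B (CTTACTG) does not match the top strand, and its reverse complement CAGTAAG does not match either.
With no annealing site for primer B, no amplification occurs.

No product — primer B has no binding site in the template.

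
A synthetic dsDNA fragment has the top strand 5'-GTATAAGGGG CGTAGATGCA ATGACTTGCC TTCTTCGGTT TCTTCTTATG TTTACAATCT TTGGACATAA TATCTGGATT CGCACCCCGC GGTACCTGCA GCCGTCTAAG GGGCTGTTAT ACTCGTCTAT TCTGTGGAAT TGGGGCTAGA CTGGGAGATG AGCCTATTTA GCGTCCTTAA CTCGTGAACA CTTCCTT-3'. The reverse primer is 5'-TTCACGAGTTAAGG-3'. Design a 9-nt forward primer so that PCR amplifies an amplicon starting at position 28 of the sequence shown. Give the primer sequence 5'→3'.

5'-GCCTTCTTC-3'

The reverse primer's reverse complement CCTTAACTCGTGAA matches the template at positions 175–188; the product starts at position 28.
The forward primer is identical to the top strand over positions 28–36: GCCTTCTTC.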